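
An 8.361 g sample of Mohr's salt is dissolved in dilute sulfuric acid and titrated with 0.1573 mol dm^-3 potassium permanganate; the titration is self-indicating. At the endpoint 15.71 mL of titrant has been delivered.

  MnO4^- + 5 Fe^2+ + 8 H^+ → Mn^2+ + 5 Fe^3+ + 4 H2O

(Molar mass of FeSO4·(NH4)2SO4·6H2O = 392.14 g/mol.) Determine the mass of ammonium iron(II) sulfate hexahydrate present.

4.845 g

n(KMnO4) = 0.01571 L × 0.1573 mol/L = 2.471 × 10^-3 mol
From the 5:1 ratio, n(FeSO4·(NH4)2SO4·6H2O) = 5/1 × 2.471 × 10^-3 = 0.01236 mol
mass of FeSO4·(NH4)2SO4·6H2O = 0.01236 × 392.14 g/mol = 4.845 g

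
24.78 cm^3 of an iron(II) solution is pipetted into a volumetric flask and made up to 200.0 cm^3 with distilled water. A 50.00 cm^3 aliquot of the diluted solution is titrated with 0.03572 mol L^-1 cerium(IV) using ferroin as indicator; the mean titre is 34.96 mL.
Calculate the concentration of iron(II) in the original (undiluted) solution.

Ce^4+ + Fe^2+ → Ce^3+ + Fe^3+
n(Ce4+) = 0.03496 × 0.03572 = 1.249 × 10^-3 mol
n(Fe2+) in the aliquot = 1.249 × 10^-3 mol (1:1 ratio)
[Fe2+]_dilute = 1.249 × 10^-3 / 0.05000 = 0.02498 mol/L
Dilution factor = 200.0 / 24.78 = 8.071
[Fe2+]_stock = 0.02498 × 8.071 = 0.2016 mol/L

0.2016 mol/L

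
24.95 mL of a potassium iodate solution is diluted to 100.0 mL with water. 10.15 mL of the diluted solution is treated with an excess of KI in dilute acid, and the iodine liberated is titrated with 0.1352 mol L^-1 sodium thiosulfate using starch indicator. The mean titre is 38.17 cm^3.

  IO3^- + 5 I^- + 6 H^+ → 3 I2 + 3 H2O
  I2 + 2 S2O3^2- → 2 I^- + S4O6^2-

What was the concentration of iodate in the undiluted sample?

n(S2O3^2-) = 0.03817 × 0.1352 = 5.161 × 10^-3 mol
n(I2) = n(S2O3^2-)/2 = 2.580 × 10^-3 mol
From the 1:3 ratio, n(IO3^-) in the aliquot = 1/3 × 2.580 × 10^-3 = 8.601 × 10^-4 mol
[IO3^-]_dilute = 8.601 × 10^-4 / 0.01015 = 0.08474 mol/L
[IO3^-]_original = 0.08474 × 100.0/24.95 = 0.3396 mol/L

0.3396 mol/L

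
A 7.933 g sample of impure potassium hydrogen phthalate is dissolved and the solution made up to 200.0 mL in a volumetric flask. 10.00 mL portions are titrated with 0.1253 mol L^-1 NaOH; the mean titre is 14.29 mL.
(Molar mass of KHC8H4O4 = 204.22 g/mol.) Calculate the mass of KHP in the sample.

KHC8H4O4 + NaOH → KNaC8H4O4 + H2O
n(NaOH) per titration = 0.01429 × 0.1253 = 1.791 × 10^-3 mol
n(KHC8H4O4) in each aliquot = 1.791 × 10^-3 mol (1:1 ratio)
n(KHC8H4O4) in the whole flask = 1.791 × 10^-3 × 200.0/10.00 = 0.03581 mol
mass of KHC8H4O4 = 0.03581 × 204.22 = 7.313 g

7.313 g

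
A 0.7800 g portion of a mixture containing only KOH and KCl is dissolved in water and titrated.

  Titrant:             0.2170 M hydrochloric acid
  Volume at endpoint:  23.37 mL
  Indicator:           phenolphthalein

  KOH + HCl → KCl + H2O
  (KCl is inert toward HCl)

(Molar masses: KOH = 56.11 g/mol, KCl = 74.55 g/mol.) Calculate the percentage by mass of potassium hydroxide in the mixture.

36.48 %

n(HCl) = 0.02337 × 0.2170 = 5.071 × 10^-3 mol
Let x = n(KOH), y = n(KCl).
Titrant: 1x = 5.071 × 10^-3;  mass: 56.11x + 74.55y = 0.7800
Solving, x = 5.071 × 10^-3 mol, y = 6.646 × 10^-3 mol
mass of KOH = 5.071 × 10^-3 × 56.11 = 0.2846 g
% KOH = 0.2846 / 0.7800 × 100 = 36.48 %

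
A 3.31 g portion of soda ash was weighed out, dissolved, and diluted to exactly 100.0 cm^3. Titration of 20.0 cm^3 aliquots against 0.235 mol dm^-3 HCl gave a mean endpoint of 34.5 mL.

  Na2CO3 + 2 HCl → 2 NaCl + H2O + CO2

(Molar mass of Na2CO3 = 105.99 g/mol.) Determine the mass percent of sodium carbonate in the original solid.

64.9 %

n(HCl) per titration = 0.0345 × 0.235 = 8.11 × 10^-3 mol
From the 1:2 ratio, n(Na2CO3) in each aliquot = 1/2 × 8.11 × 10^-3 = 4.05 × 10^-3 mol
n(Na2CO3) in the whole flask = 4.05 × 10^-3 × 100.0/20.0 = 0.0203 mol
mass of Na2CO3 = 0.0203 × 105.99 = 2.15 g
% Na2CO3 = 2.15 / 3.31 × 100 = 64.9 %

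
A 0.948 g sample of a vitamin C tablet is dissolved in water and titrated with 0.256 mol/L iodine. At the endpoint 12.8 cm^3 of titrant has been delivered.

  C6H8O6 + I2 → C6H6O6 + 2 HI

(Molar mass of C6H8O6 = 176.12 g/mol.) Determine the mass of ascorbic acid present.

0.577 g

n(I2) = 0.0128 L × 0.256 mol/L = 3.28 × 10^-3 mol
n(C6H8O6) = 3.28 × 10^-3 mol (1:1 ratio)
mass of C6H8O6 = 3.28 × 10^-3 × 176.12 g/mol = 0.577 g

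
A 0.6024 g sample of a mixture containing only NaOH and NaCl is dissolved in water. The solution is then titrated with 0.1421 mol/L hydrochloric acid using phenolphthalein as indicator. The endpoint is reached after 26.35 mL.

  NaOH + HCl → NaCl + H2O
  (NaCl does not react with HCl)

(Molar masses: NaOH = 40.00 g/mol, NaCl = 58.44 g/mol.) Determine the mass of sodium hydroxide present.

0.1498 g

n(HCl) = 0.02635 × 0.1421 = 3.744 × 10^-3 mol
Let x = n(NaOH), y = n(NaCl).
Titrant: 1x = 3.744 × 10^-3;  mass: 40.00x + 58.44y = 0.6024
Solving, x = 3.744 × 10^-3 mol, y = 7.745 × 10^-3 mol
mass of NaOH = 3.744 × 10^-3 × 40.00 = 0.1498 g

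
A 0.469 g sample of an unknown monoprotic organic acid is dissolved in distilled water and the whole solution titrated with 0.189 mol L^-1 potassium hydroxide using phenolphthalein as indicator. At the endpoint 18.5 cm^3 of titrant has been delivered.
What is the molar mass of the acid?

134 g/mol

n(KOH) = 0.0185 L × 0.189 mol/L = 3.50 × 10^-3 mol
n(HA) = 3.50 × 10^-3 mol (1:1 ratio)
M = m / n = 0.469 g / 3.50 × 10^-3 mol = 134 g/mol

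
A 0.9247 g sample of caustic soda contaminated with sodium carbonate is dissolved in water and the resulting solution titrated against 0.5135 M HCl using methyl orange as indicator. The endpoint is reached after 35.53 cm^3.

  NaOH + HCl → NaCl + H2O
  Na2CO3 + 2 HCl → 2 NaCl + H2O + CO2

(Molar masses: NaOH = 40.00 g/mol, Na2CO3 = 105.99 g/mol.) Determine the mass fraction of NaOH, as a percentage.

14.04 %

n(HCl) = 0.03553 × 0.5135 = 0.01824 mol
Let x = n(NaOH), y = n(Na2CO3).
Titrant: 1x + 2y = 0.01824;  mass: 40.00x + 105.99y = 0.9247
Solving, x = 3.246 × 10^-3 mol, y = 7.500 × 10^-3 mol
mass of NaOH = 3.246 × 10^-3 × 40.00 = 0.1298 g
% NaOH = 0.1298 / 0.9247 × 100 = 14.04 %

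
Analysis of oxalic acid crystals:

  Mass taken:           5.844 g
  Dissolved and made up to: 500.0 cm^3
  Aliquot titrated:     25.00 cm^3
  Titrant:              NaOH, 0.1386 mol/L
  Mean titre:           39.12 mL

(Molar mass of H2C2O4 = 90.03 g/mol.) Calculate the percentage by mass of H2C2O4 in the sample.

H2C2O4 + 2 NaOH → Na2C2O4 + 2 H2O
n(NaOH) per titration = 0.03912 × 0.1386 = 5.422 × 10^-3 mol
From the 1:2 ratio, n(H2C2O4) in each aliquot = 1/2 × 5.422 × 10^-3 = 2.711 × 10^-3 mol
n(H2C2O4) in the whole flask = 2.711 × 10^-3 × 500.0/25.00 = 0.05422 mol
mass of H2C2O4 = 0.05422 × 90.03 = 4.881 g
% H2C2O4 = 4.881 / 5.844 × 100 = 83.53 %

83.53 %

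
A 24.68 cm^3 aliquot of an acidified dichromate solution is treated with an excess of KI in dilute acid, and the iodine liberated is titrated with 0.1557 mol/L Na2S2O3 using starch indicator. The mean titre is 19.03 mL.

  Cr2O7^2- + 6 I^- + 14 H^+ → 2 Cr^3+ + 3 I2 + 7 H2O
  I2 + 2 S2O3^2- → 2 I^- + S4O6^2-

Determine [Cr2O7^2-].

0.02001 mol/L

n(S2O3^2-) = 0.01903 × 0.1557 = 2.963 × 10^-3 mol
n(I2) = n(S2O3^2-)/2 = 1.481 × 10^-3 mol
From the 1:3 ratio, n(Cr2O7^2-) in the aliquot = 1/3 × 1.481 × 10^-3 = 4.938 × 10^-4 mol
[Cr2O7^2-] = 4.938 × 10^-4 / 0.02468 = 0.02001 mol/L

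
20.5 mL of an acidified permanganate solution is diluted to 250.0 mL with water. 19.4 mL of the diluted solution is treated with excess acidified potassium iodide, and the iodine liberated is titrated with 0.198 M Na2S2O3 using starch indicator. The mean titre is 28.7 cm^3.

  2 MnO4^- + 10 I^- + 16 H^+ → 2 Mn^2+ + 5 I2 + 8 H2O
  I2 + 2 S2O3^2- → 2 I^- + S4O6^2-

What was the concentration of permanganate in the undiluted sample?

0.714 M

n(S2O3^2-) = 0.0287 × 0.198 = 5.68 × 10^-3 mol
n(I2) = n(S2O3^2-)/2 = 2.84 × 10^-3 mol
From the 2:5 ratio, n(MnO4^-) in the aliquot = 2/5 × 2.84 × 10^-3 = 1.14 × 10^-3 mol
[MnO4^-]_dilute = 1.14 × 10^-3 / 0.0194 = 0.0586 mol/L
[MnO4^-]_original = 0.0586 × 250.0/20.5 = 0.714 mol/L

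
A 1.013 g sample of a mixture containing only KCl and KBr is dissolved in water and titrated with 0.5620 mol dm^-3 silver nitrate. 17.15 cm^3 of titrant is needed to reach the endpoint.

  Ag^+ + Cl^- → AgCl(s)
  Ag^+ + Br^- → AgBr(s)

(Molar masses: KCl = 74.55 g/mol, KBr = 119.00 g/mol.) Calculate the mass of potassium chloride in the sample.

0.2247 g

n(AgNO3) = 0.01715 × 0.5620 = 9.638 × 10^-3 mol
Let x = n(KCl), y = n(KBr).
Titrant: 1x + 1y = 9.638 × 10^-3;  mass: 74.55x + 119.00y = 1.013
Solving, x = 3.014 × 10^-3 mol, y = 6.625 × 10^-3 mol
mass of KCl = 3.014 × 10^-3 × 74.55 = 0.2247 g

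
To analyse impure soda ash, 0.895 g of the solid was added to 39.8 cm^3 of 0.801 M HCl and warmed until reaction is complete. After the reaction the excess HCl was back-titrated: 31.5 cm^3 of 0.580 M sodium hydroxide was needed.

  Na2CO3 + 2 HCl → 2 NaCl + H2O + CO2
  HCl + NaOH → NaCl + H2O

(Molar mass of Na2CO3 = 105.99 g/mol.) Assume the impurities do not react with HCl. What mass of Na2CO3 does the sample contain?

n(HCl) added = 0.0398 × 0.801 = 0.0319 mol
n(NaOH) used in back-titration = 0.0315 × 0.580 = 0.0183 mol
n(HCl) left over = 0.0183 mol (1:1 ratio)
n(HCl) consumed by analyte = 0.0319 − 0.0183 = 0.0136 mol
From the 1:2 ratio, n(Na2CO3) = 1/2 × 0.0136 = 6.80 × 10^-3 mol
mass of Na2CO3 = 6.80 × 10^-3 × 105.99 = 0.721 g

0.721 g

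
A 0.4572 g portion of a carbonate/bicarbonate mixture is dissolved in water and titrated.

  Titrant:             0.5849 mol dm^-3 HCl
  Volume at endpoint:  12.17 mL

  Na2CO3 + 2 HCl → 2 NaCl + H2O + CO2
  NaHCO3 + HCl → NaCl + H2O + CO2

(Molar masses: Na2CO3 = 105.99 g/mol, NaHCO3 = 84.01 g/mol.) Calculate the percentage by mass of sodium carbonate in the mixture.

52.62 %

n(HCl) = 0.01217 × 0.5849 = 7.118 × 10^-3 mol
Let x = n(Na2CO3), y = n(NaHCO3).
Titrant: 2x + 1y = 7.118 × 10^-3;  mass: 105.99x + 84.01y = 0.4572
Solving, x = 2.270 × 10^-3 mol, y = 2.578 × 10^-3 mol
mass of Na2CO3 = 2.270 × 10^-3 × 105.99 = 0.2406 g
% Na2CO3 = 0.2406 / 0.4572 × 100 = 52.62 %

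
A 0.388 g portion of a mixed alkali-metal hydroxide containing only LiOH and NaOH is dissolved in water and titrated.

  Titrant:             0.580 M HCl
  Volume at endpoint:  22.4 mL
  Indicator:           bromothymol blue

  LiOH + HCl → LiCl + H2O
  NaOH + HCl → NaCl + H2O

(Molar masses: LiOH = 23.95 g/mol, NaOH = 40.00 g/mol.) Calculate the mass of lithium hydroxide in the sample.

n(HCl) = 0.0224 × 0.580 = 0.0130 mol
Let x = n(LiOH), y = n(NaOH).
Titrant: 1x + 1y = 0.0130;  mass: 23.95x + 40.00y = 0.388
Solving, x = 8.20 × 10^-3 mol, y = 4.79 × 10^-3 mol
mass of LiOH = 8.20 × 10^-3 × 23.95 = 0.196 g

0.196 g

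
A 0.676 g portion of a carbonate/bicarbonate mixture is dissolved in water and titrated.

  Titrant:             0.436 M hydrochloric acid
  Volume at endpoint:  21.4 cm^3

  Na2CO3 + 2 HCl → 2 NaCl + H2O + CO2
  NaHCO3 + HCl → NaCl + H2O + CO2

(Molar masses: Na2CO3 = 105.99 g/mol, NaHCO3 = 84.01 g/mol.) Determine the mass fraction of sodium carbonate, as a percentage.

n(HCl) = 0.0214 × 0.436 = 9.33 × 10^-3 mol
Let x = n(Na2CO3), y = n(NaHCO3).
Titrant: 2x + 1y = 9.33 × 10^-3;  mass: 105.99x + 84.01y = 0.676
Solving, x = 1.74 × 10^-3 mol, y = 5.85 × 10^-3 mol
mass of Na2CO3 = 1.74 × 10^-3 × 105.99 = 0.184 g
% Na2CO3 = 0.184 / 0.676 × 100 = 27.3 %

27.3 %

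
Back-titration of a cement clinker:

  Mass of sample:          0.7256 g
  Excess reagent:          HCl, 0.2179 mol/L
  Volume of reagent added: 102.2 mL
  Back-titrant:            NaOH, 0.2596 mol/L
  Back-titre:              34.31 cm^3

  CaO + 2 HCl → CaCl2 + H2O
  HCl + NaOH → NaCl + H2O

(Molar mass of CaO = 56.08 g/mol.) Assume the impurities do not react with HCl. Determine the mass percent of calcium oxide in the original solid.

51.64 %

n(HCl) added = 0.1022 × 0.2179 = 0.02227 mol
n(NaOH) used in back-titration = 0.03431 × 0.2596 = 8.907 × 10^-3 mol
n(HCl) left over = 8.907 × 10^-3 mol (1:1 ratio)
n(HCl) consumed by analyte = 0.02227 − 8.907 × 10^-3 = 0.01336 mol
From the 1:2 ratio, n(CaO) = 1/2 × 0.01336 = 6.681 × 10^-3 mol
mass of CaO = 6.681 × 10^-3 × 56.08 = 0.3747 g
% CaO = 0.3747 / 0.7256 × 100 = 51.64 %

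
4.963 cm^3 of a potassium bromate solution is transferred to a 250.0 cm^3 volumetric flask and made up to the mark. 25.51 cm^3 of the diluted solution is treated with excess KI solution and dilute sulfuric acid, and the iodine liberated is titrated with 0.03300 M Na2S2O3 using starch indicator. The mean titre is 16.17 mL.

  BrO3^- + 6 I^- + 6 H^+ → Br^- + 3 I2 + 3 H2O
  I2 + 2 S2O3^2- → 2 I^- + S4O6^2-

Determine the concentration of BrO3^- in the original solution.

0.1756 M

n(S2O3^2-) = 0.01617 × 0.03300 = 5.336 × 10^-4 mol
n(I2) = n(S2O3^2-)/2 = 2.668 × 10^-4 mol
From the 1:3 ratio, n(BrO3^-) in the aliquot = 1/3 × 2.668 × 10^-4 = 8.893 × 10^-5 mol
[BrO3^-]_dilute = 8.893 × 10^-5 / 0.02551 = 0.003486 mol/L
[BrO3^-]_original = 0.003486 × 250.0/4.963 = 0.1756 mol/L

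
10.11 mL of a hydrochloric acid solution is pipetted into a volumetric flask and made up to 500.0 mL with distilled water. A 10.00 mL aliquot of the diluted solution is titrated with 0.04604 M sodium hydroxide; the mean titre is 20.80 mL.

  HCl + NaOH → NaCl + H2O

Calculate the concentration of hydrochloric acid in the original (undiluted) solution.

n(NaOH) = 0.02080 × 0.04604 = 9.576 × 10^-4 mol
n(HCl) in the aliquot = 9.576 × 10^-4 mol (1:1 ratio)
[HCl]_dilute = 9.576 × 10^-4 / 0.01000 = 0.09576 mol/L
Dilution factor = 500.0 / 10.11 = 49.46
[HCl]_stock = 0.09576 × 49.46 = 4.736 mol/L

4.736 M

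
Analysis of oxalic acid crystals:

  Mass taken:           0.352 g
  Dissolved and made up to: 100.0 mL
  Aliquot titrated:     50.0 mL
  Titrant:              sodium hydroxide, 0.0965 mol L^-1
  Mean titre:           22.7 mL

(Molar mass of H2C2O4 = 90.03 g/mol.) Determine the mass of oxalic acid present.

H2C2O4 + 2 NaOH → Na2C2O4 + 2 H2O
n(NaOH) per titration = 0.0227 × 0.0965 = 2.19 × 10^-3 mol
From the 1:2 ratio, n(H2C2O4) in each aliquot = 1/2 × 2.19 × 10^-3 = 1.10 × 10^-3 mol
n(H2C2O4) in the whole flask = 1.10 × 10^-3 × 100.0/50.0 = 2.19 × 10^-3 mol
mass of H2C2O4 = 2.19 × 10^-3 × 90.03 = 0.197 g

0.197 g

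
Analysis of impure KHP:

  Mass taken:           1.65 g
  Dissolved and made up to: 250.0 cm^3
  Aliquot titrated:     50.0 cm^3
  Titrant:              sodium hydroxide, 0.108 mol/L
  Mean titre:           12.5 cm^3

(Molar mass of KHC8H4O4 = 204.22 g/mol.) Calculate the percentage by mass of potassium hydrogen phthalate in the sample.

83.5 %

KHC8H4O4 + NaOH → KNaC8H4O4 + H2O
n(NaOH) per titration = 0.0125 × 0.108 = 1.35 × 10^-3 mol
n(KHC8H4O4) in each aliquot = 1.35 × 10^-3 mol (1:1 ratio)
n(KHC8H4O4) in the whole flask = 1.35 × 10^-3 × 250.0/50.0 = 6.75 × 10^-3 mol
mass of KHC8H4O4 = 6.75 × 10^-3 × 204.22 = 1.38 g
% KHC8H4O4 = 1.38 / 1.65 × 100 = 83.5 %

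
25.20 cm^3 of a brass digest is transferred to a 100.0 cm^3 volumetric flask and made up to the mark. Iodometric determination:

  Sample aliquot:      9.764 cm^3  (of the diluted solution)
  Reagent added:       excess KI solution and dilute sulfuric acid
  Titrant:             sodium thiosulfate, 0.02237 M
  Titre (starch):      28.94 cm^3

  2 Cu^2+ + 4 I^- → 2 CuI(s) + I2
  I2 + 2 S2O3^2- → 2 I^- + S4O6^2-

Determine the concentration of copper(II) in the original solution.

n(S2O3^2-) = 0.02894 × 0.02237 = 6.474 × 10^-4 mol
n(I2) = n(S2O3^2-)/2 = 3.237 × 10^-4 mol
From the 2:1 ratio, n(Cu2+) in the aliquot = 2/1 × 3.237 × 10^-4 = 6.474 × 10^-4 mol
[Cu2+]_dilute = 6.474 × 10^-4 / 0.009764 = 0.06630 mol/L
[Cu2+]_original = 0.06630 × 100.0/25.20 = 0.2631 mol/L

0.2631 M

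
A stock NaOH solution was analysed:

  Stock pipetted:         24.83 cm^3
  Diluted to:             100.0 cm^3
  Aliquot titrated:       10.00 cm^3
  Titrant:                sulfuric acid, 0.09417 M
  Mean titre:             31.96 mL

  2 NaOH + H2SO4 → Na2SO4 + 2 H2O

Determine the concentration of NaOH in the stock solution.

2.424 M

n(H2SO4) = 0.03196 × 0.09417 = 3.010 × 10^-3 mol
From the 2:1 ratio, n(NaOH) in the aliquot = 2/1 × 3.010 × 10^-3 = 6.019 × 10^-3 mol
[NaOH]_dilute = 6.019 × 10^-3 / 0.01000 = 0.6019 mol/L
Dilution factor = 100.0 / 24.83 = 4.027
[NaOH]_stock = 0.6019 × 4.027 = 2.424 mol/L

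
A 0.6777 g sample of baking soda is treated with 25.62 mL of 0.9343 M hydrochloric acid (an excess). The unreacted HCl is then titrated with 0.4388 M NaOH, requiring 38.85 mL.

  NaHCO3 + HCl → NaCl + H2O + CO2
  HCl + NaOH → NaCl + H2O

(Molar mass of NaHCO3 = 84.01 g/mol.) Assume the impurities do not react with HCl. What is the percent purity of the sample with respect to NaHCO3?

85.40 %

n(HCl) added = 0.02562 × 0.9343 = 0.02394 mol
n(NaOH) used in back-titration = 0.03885 × 0.4388 = 0.01705 mol
n(HCl) left over = 0.01705 mol (1:1 ratio)
n(HCl) consumed by analyte = 0.02394 − 0.01705 = 6.889 × 10^-3 mol
n(NaHCO3) = 6.889 × 10^-3 mol (1:1 ratio)
mass of NaHCO3 = 6.889 × 10^-3 × 84.01 = 0.5788 g
% NaHCO3 = 0.5788 / 0.6777 × 100 = 85.40 %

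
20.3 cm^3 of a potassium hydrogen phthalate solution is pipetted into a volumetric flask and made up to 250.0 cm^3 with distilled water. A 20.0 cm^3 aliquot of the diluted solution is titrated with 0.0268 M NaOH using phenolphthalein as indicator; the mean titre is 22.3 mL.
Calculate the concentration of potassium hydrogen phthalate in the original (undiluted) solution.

KHC8H4O4 + NaOH → KNaC8H4O4 + H2O
n(NaOH) = 0.0223 × 0.0268 = 5.98 × 10^-4 mol
n(KHC8H4O4) in the aliquot = 5.98 × 10^-4 mol (1:1 ratio)
[KHC8H4O4]_dilute = 5.98 × 10^-4 / 0.0200 = 0.0299 mol/L
Dilution factor = 250.0 / 20.3 = 12.32
[KHC8H4O4]_stock = 0.0299 × 12.32 = 0.368 mol/L

0.368 M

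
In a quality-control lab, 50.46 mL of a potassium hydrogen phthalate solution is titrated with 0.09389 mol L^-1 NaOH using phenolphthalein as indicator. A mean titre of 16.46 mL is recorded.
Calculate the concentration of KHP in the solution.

0.03063 mol/L

KHC8H4O4 + NaOH → KNaC8H4O4 + H2O
n(NaOH) = 0.01646 L × 0.09389 mol/L = 1.545 × 10^-3 mol
n(KHC8H4O4) = 1.545 × 10^-3 mol (1:1 mole ratio)
[KHC8H4O4] = 1.545 × 10^-3 mol / 0.05046 L = 0.03063 mol/L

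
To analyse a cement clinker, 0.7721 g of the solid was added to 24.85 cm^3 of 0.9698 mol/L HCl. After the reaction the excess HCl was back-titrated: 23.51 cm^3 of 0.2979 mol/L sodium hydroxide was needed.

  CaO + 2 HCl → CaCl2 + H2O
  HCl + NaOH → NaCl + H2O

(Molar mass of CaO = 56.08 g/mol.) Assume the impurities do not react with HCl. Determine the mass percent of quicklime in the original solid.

n(HCl) added = 0.02485 × 0.9698 = 0.02410 mol
n(NaOH) used in back-titration = 0.02351 × 0.2979 = 7.004 × 10^-3 mol
n(HCl) left over = 7.004 × 10^-3 mol (1:1 ratio)
n(HCl) consumed by analyte = 0.02410 − 7.004 × 10^-3 = 0.01710 mol
From the 1:2 ratio, n(CaO) = 1/2 × 0.01710 = 8.548 × 10^-3 mol
mass of CaO = 8.548 × 10^-3 × 56.08 = 0.4794 g
% CaO = 0.4794 / 0.7721 × 100 = 62.09 %

62.09 %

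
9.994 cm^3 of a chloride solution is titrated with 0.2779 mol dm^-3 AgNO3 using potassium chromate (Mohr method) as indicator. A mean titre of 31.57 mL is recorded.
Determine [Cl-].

Ag^+ + Cl^- → AgCl(s)
n(AgNO3) = 0.03157 L × 0.2779 mol/L = 8.773 × 10^-3 mol
n(Cl-) = 8.773 × 10^-3 mol (1:1 mole ratio)
[Cl-] = 8.773 × 10^-3 mol / 0.009994 L = 0.8779 mol/L

0.8779 mol/L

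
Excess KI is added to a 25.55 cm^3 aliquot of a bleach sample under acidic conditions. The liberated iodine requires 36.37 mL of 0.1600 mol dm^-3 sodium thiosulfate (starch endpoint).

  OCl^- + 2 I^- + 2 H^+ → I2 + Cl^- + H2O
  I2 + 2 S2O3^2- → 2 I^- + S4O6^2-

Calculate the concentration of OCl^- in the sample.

n(S2O3^2-) = 0.03637 × 0.1600 = 5.819 × 10^-3 mol
n(I2) = n(S2O3^2-)/2 = 2.910 × 10^-3 mol
n(OCl^-) in the aliquot = 2.910 × 10^-3 mol (1:1 ratio)
[OCl^-] = 2.910 × 10^-3 / 0.02555 = 0.1139 mol/L

0.1139 mol/L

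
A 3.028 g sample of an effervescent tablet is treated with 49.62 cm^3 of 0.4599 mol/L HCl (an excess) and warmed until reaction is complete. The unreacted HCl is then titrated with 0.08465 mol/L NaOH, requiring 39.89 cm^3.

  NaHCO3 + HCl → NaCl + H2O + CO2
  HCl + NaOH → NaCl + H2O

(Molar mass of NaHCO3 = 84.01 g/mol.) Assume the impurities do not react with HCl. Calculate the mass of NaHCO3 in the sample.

n(HCl) added = 0.04962 × 0.4599 = 0.02282 mol
n(NaOH) used in back-titration = 0.03989 × 0.08465 = 3.377 × 10^-3 mol
n(HCl) left over = 3.377 × 10^-3 mol (1:1 ratio)
n(HCl) consumed by analyte = 0.02282 − 3.377 × 10^-3 = 0.01944 mol
n(NaHCO3) = 0.01944 mol (1:1 ratio)
mass of NaHCO3 = 0.01944 × 84.01 = 1.633 g

1.633 g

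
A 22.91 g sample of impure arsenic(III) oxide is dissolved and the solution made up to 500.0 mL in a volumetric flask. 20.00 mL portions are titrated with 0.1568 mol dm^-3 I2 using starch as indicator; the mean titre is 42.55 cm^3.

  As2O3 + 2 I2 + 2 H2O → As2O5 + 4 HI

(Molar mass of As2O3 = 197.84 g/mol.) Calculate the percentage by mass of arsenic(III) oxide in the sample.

72.02 %

n(I2) per titration = 0.04255 × 0.1568 = 6.672 × 10^-3 mol
From the 1:2 ratio, n(As2O3) in each aliquot = 1/2 × 6.672 × 10^-3 = 3.336 × 10^-3 mol
n(As2O3) in the whole flask = 3.336 × 10^-3 × 500.0/20.00 = 0.08340 mol
mass of As2O3 = 0.08340 × 197.84 = 16.50 g
% As2O3 = 16.50 / 22.91 × 100 = 72.02 %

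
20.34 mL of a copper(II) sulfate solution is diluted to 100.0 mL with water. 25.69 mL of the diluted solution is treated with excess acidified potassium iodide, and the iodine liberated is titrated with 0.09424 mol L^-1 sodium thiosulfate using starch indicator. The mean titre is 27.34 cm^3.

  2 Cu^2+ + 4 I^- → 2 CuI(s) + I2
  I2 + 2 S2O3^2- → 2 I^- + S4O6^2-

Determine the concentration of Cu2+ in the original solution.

0.4931 mol/L

n(S2O3^2-) = 0.02734 × 0.09424 = 2.577 × 10^-3 mol
n(I2) = n(S2O3^2-)/2 = 1.288 × 10^-3 mol
From the 2:1 ratio, n(Cu2+) in the aliquot = 2/1 × 1.288 × 10^-3 = 2.577 × 10^-3 mol
[Cu2+]_dilute = 2.577 × 10^-3 / 0.02569 = 0.1003 mol/L
[Cu2+]_original = 0.1003 × 100.0/20.34 = 0.4931 mol/L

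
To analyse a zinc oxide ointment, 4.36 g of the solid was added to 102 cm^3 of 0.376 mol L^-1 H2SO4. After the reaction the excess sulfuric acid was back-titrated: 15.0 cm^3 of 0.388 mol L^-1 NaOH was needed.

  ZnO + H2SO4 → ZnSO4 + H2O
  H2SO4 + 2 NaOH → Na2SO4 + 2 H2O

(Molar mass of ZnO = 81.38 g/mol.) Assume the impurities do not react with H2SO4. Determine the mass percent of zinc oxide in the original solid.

n(H2SO4) added = 0.102 × 0.376 = 0.0384 mol
n(NaOH) used in back-titration = 0.0150 × 0.388 = 5.82 × 10^-3 mol
From the 1:2 ratio, n(H2SO4) left over = 1/2 × 5.82 × 10^-3 = 2.91 × 10^-3 mol
n(H2SO4) consumed by analyte = 0.0384 − 2.91 × 10^-3 = 0.0354 mol
n(ZnO) = 0.0354 mol (1:1 ratio)
mass of ZnO = 0.0354 × 81.38 = 2.88 g
% ZnO = 2.88 / 4.36 × 100 = 66.2 %

66.2 %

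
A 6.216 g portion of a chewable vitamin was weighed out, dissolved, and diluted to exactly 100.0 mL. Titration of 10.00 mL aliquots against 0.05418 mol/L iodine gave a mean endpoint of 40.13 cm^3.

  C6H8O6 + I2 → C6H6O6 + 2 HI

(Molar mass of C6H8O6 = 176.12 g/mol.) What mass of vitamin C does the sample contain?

n(I2) per titration = 0.04013 × 0.05418 = 2.174 × 10^-3 mol
n(C6H8O6) in each aliquot = 2.174 × 10^-3 mol (1:1 ratio)
n(C6H8O6) in the whole flask = 2.174 × 10^-3 × 100.0/10.00 = 0.02174 mol
mass of C6H8O6 = 0.02174 × 176.12 = 3.829 g

3.829 g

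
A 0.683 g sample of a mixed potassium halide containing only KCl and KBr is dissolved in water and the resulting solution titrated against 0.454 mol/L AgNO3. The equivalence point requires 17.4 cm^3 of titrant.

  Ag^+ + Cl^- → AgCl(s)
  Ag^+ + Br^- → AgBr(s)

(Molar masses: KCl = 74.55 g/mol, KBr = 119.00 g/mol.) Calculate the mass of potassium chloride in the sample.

n(AgNO3) = 0.0174 × 0.454 = 7.90 × 10^-3 mol
Let x = n(KCl), y = n(KBr).
Titrant: 1x + 1y = 7.90 × 10^-3;  mass: 74.55x + 119.00y = 0.683
Solving, x = 5.78 × 10^-3 mol, y = 2.12 × 10^-3 mol
mass of KCl = 5.78 × 10^-3 × 74.55 = 0.431 g

0.431 g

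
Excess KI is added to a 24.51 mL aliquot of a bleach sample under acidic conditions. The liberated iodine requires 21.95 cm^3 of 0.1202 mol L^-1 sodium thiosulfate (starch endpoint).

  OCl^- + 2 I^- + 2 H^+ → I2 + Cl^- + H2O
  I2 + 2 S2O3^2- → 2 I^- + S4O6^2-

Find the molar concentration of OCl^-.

n(S2O3^2-) = 0.02195 × 0.1202 = 2.638 × 10^-3 mol
n(I2) = n(S2O3^2-)/2 = 1.319 × 10^-3 mol
n(OCl^-) in the aliquot = 1.319 × 10^-3 mol (1:1 ratio)
[OCl^-] = 1.319 × 10^-3 / 0.02451 = 0.05382 mol/L

0.05382 mol/L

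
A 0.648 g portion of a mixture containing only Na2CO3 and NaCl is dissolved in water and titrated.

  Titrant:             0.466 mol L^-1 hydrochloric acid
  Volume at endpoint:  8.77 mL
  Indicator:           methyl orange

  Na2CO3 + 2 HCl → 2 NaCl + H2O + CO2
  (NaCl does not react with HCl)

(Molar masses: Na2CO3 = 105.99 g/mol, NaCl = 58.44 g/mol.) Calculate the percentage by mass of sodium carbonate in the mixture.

n(HCl) = 0.00877 × 0.466 = 4.09 × 10^-3 mol
Let x = n(Na2CO3), y = n(NaCl).
Titrant: 2x = 4.09 × 10^-3;  mass: 105.99x + 58.44y = 0.648
Solving, x = 2.04 × 10^-3 mol, y = 7.38 × 10^-3 mol
mass of Na2CO3 = 2.04 × 10^-3 × 105.99 = 0.217 g
% Na2CO3 = 0.217 / 0.648 × 100 = 33.4 %

33.4 %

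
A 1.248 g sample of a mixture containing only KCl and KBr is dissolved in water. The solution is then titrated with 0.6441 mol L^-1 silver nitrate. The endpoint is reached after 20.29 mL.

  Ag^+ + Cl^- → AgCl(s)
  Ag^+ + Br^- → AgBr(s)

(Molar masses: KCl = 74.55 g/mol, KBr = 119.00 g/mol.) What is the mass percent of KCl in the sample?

n(AgNO3) = 0.02029 × 0.6441 = 0.01307 mol
Let x = n(KCl), y = n(KBr).
Titrant: 1x + 1y = 0.01307;  mass: 74.55x + 119.00y = 1.248
Solving, x = 6.911 × 10^-3 mol, y = 6.158 × 10^-3 mol
mass of KCl = 6.911 × 10^-3 × 74.55 = 0.5152 g
% KCl = 0.5152 / 1.248 × 100 = 41.28 %

41.28 %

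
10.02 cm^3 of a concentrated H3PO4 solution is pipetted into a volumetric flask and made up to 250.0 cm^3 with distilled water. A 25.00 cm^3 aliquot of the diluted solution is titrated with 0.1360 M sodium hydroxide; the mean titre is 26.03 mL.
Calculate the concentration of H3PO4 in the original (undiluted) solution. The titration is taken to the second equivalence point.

1.767 M

H3PO4 + 2 NaOH → Na2HPO4 + 2 H2O
n(NaOH) = 0.02603 × 0.1360 = 3.540 × 10^-3 mol
From the 1:2 ratio, n(H3PO4) in the aliquot = 1/2 × 3.540 × 10^-3 = 1.770 × 10^-3 mol
[H3PO4]_dilute = 1.770 × 10^-3 / 0.02500 = 0.07080 mol/L
Dilution factor = 250.0 / 10.02 = 24.95
[H3PO4]_stock = 0.07080 × 24.95 = 1.767 mol/L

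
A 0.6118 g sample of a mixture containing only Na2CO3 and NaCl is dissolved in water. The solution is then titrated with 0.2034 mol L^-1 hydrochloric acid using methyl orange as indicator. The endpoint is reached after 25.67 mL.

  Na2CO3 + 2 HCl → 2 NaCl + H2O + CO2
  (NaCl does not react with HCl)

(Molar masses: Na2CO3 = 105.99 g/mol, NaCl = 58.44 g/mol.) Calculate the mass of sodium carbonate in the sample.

0.2767 g

n(HCl) = 0.02567 × 0.2034 = 5.221 × 10^-3 mol
Let x = n(Na2CO3), y = n(NaCl).
Titrant: 2x = 5.221 × 10^-3;  mass: 105.99x + 58.44y = 0.6118
Solving, x = 2.611 × 10^-3 mol, y = 5.734 × 10^-3 mol
mass of Na2CO3 = 2.611 × 10^-3 × 105.99 = 0.2767 g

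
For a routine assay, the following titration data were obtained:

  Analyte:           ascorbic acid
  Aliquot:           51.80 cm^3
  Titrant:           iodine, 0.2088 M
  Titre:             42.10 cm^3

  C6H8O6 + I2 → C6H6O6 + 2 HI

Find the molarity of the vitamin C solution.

0.1697 M

n(I2) = 0.04210 L × 0.2088 mol/L = 8.790 × 10^-3 mol
n(C6H8O6) = 8.790 × 10^-3 mol (1:1 mole ratio)
[C6H8O6] = 8.790 × 10^-3 mol / 0.05180 L = 0.1697 mol/L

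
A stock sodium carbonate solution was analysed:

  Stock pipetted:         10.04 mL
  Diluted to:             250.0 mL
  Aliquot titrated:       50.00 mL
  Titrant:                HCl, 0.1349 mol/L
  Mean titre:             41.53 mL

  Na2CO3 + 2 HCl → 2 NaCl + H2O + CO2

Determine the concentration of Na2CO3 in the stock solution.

1.395 mol/L

n(HCl) = 0.04153 × 0.1349 = 5.602 × 10^-3 mol
From the 1:2 ratio, n(Na2CO3) in the aliquot = 1/2 × 5.602 × 10^-3 = 2.801 × 10^-3 mol
[Na2CO3]_dilute = 2.801 × 10^-3 / 0.05000 = 0.05602 mol/L
Dilution factor = 250.0 / 10.04 = 24.90
[Na2CO3]_stock = 0.05602 × 24.90 = 1.395 mol/L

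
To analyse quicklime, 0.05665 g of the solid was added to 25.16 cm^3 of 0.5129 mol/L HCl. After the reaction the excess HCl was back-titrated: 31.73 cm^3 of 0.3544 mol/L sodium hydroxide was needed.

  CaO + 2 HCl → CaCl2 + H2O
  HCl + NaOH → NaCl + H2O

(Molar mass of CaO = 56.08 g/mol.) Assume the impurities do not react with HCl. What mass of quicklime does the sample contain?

0.04653 g

n(HCl) added = 0.02516 × 0.5129 = 0.01290 mol
n(NaOH) used in back-titration = 0.03173 × 0.3544 = 0.01125 mol
n(HCl) left over = 0.01125 mol (1:1 ratio)
n(HCl) consumed by analyte = 0.01290 − 0.01125 = 1.659 × 10^-3 mol
From the 1:2 ratio, n(CaO) = 1/2 × 1.659 × 10^-3 = 8.297 × 10^-4 mol
mass of CaO = 8.297 × 10^-4 × 56.08 = 0.04653 g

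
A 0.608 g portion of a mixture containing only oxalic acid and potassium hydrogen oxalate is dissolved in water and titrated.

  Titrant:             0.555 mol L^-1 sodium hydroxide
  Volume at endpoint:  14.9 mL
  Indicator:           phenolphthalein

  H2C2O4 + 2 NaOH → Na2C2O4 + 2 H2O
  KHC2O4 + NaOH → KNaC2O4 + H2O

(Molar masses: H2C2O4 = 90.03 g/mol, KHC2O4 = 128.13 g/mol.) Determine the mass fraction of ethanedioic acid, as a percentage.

40.2 %

n(NaOH) = 0.0149 × 0.555 = 8.27 × 10^-3 mol
Let x = n(H2C2O4), y = n(KHC2O4).
Titrant: 2x + 1y = 8.27 × 10^-3;  mass: 90.03x + 128.13y = 0.608
Solving, x = 2.72 × 10^-3 mol, y = 2.84 × 10^-3 mol
mass of H2C2O4 = 2.72 × 10^-3 × 90.03 = 0.245 g
% H2C2O4 = 0.245 / 0.608 × 100 = 40.2 %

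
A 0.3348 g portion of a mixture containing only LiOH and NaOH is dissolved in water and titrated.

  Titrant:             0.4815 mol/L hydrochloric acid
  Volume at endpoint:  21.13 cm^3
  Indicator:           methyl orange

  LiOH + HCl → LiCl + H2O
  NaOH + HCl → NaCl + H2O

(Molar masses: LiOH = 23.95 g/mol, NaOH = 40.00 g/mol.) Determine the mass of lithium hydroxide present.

0.1077 g

n(HCl) = 0.02113 × 0.4815 = 0.01017 mol
Let x = n(LiOH), y = n(NaOH).
Titrant: 1x + 1y = 0.01017;  mass: 23.95x + 40.00y = 0.3348
Solving, x = 4.496 × 10^-3 mol, y = 5.678 × 10^-3 mol
mass of LiOH = 4.496 × 10^-3 × 23.95 = 0.1077 g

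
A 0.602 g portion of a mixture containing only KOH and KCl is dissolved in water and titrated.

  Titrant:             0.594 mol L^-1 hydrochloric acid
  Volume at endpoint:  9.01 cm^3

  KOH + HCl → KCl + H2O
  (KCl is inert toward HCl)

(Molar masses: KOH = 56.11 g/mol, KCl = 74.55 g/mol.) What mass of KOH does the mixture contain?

0.300 g

n(HCl) = 0.00901 × 0.594 = 5.35 × 10^-3 mol
Let x = n(KOH), y = n(KCl).
Titrant: 1x = 5.35 × 10^-3;  mass: 56.11x + 74.55y = 0.602
Solving, x = 5.35 × 10^-3 mol, y = 4.05 × 10^-3 mol
mass of KOH = 5.35 × 10^-3 × 56.11 = 0.300 g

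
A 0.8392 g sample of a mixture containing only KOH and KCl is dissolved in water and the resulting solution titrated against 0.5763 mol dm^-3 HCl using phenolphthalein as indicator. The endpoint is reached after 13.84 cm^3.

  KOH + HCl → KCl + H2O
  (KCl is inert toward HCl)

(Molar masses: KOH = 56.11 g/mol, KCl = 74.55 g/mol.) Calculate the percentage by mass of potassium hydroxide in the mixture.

n(HCl) = 0.01384 × 0.5763 = 7.976 × 10^-3 mol
Let x = n(KOH), y = n(KCl).
Titrant: 1x = 7.976 × 10^-3;  mass: 56.11x + 74.55y = 0.8392
Solving, x = 7.976 × 10^-3 mol, y = 5.254 × 10^-3 mol
mass of KOH = 7.976 × 10^-3 × 56.11 = 0.4475 g
% KOH = 0.4475 / 0.8392 × 100 = 53.33 %

53.33 %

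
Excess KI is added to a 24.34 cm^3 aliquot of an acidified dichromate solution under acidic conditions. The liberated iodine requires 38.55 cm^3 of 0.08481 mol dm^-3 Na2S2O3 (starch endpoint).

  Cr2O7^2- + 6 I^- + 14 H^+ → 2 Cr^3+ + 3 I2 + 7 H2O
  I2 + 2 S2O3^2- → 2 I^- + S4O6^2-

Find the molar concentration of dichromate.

0.02239 mol/L

n(S2O3^2-) = 0.03855 × 0.08481 = 3.269 × 10^-3 mol
n(I2) = n(S2O3^2-)/2 = 1.635 × 10^-3 mol
From the 1:3 ratio, n(Cr2O7^2-) in the aliquot = 1/3 × 1.635 × 10^-3 = 5.449 × 10^-4 mol
[Cr2O7^2-] = 5.449 × 10^-4 / 0.02434 = 0.02239 mol/L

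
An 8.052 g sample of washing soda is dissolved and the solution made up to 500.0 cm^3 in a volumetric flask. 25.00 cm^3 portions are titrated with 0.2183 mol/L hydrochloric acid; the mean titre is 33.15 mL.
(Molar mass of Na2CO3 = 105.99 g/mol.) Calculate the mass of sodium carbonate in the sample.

Na2CO3 + 2 HCl → 2 NaCl + H2O + CO2
n(HCl) per titration = 0.03315 × 0.2183 = 7.237 × 10^-3 mol
From the 1:2 ratio, n(Na2CO3) in each aliquot = 1/2 × 7.237 × 10^-3 = 3.618 × 10^-3 mol
n(Na2CO3) in the whole flask = 3.618 × 10^-3 × 500.0/25.00 = 0.07237 mol
mass of Na2CO3 = 0.07237 × 105.99 = 7.670 g

7.670 g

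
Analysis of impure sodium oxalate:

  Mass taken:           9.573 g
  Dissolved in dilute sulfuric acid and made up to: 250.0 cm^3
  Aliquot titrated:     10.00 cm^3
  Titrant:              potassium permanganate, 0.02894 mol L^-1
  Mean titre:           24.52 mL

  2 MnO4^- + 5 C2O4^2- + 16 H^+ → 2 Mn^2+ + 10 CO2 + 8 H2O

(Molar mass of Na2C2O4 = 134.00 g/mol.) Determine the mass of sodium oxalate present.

5.943 g

n(KMnO4) per titration = 0.02452 × 0.02894 = 7.096 × 10^-4 mol
From the 5:2 ratio, n(Na2C2O4) in each aliquot = 5/2 × 7.096 × 10^-4 = 1.774 × 10^-3 mol
n(Na2C2O4) in the whole flask = 1.774 × 10^-3 × 250.0/10.00 = 0.04435 mol
mass of Na2C2O4 = 0.04435 × 134.00 = 5.943 g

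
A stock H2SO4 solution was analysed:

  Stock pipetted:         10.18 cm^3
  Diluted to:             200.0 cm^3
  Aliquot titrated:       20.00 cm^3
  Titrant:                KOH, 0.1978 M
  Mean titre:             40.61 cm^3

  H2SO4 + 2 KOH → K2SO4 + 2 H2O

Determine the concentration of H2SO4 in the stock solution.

3.945 M

n(KOH) = 0.04061 × 0.1978 = 8.033 × 10^-3 mol
From the 1:2 ratio, n(H2SO4) in the aliquot = 1/2 × 8.033 × 10^-3 = 4.016 × 10^-3 mol
[H2SO4]_dilute = 4.016 × 10^-3 / 0.02000 = 0.2008 mol/L
Dilution factor = 200.0 / 10.18 = 19.65
[H2SO4]_stock = 0.2008 × 19.65 = 3.945 mol/L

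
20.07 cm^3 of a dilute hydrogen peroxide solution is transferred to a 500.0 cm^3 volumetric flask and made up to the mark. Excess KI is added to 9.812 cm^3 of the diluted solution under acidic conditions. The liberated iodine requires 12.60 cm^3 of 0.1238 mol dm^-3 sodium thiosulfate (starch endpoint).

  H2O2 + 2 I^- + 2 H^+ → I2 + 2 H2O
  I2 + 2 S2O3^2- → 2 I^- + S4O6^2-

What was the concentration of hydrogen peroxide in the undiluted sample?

n(S2O3^2-) = 0.01260 × 0.1238 = 1.560 × 10^-3 mol
n(I2) = n(S2O3^2-)/2 = 7.799 × 10^-4 mol
n(H2O2) in the aliquot = 7.799 × 10^-4 mol (1:1 ratio)
[H2O2]_dilute = 7.799 × 10^-4 / 0.009812 = 0.07949 mol/L
[H2O2]_original = 0.07949 × 500.0/20.07 = 1.980 mol/L

1.980 mol/L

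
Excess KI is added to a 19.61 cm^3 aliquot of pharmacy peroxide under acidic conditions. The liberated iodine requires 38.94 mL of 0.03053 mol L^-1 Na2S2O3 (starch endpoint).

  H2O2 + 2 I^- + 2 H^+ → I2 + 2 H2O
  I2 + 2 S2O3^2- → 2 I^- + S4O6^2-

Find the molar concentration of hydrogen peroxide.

0.03031 mol/L

n(S2O3^2-) = 0.03894 × 0.03053 = 1.189 × 10^-3 mol
n(I2) = n(S2O3^2-)/2 = 5.944 × 10^-4 mol
n(H2O2) in the aliquot = 5.944 × 10^-4 mol (1:1 ratio)
[H2O2] = 5.944 × 10^-4 / 0.01961 = 0.03031 mol/L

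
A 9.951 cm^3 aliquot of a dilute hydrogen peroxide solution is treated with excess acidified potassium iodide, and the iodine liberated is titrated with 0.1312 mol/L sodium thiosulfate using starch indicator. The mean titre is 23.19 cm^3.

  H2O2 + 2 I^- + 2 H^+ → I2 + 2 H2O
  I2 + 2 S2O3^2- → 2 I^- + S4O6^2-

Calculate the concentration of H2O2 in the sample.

n(S2O3^2-) = 0.02319 × 0.1312 = 3.043 × 10^-3 mol
n(I2) = n(S2O3^2-)/2 = 1.521 × 10^-3 mol
n(H2O2) in the aliquot = 1.521 × 10^-3 mol (1:1 ratio)
[H2O2] = 1.521 × 10^-3 / 0.009951 = 0.1529 mol/L

0.1529 mol/L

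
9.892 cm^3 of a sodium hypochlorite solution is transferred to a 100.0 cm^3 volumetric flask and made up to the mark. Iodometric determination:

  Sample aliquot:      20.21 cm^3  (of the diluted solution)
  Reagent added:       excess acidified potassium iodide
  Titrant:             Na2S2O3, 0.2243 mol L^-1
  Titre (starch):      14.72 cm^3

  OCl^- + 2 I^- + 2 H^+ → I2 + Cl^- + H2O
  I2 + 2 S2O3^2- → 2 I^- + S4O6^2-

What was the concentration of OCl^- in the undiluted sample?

n(S2O3^2-) = 0.01472 × 0.2243 = 3.302 × 10^-3 mol
n(I2) = n(S2O3^2-)/2 = 1.651 × 10^-3 mol
n(OCl^-) in the aliquot = 1.651 × 10^-3 mol (1:1 ratio)
[OCl^-]_dilute = 1.651 × 10^-3 / 0.02021 = 0.08168 mol/L
[OCl^-]_original = 0.08168 × 100.0/9.892 = 0.8258 mol/L

0.8258 mol/L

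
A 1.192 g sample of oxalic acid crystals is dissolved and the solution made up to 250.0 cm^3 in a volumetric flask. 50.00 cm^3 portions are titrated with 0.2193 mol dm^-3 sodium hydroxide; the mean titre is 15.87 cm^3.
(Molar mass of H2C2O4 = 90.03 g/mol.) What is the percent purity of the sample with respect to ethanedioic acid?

65.72 %

H2C2O4 + 2 NaOH → Na2C2O4 + 2 H2O
n(NaOH) per titration = 0.01587 × 0.2193 = 3.480 × 10^-3 mol
From the 1:2 ratio, n(H2C2O4) in each aliquot = 1/2 × 3.480 × 10^-3 = 1.740 × 10^-3 mol
n(H2C2O4) in the whole flask = 1.740 × 10^-3 × 250.0/50.00 = 8.701 × 10^-3 mol
mass of H2C2O4 = 8.701 × 10^-3 × 90.03 = 0.7833 g
% H2C2O4 = 0.7833 / 1.192 × 100 = 65.72 %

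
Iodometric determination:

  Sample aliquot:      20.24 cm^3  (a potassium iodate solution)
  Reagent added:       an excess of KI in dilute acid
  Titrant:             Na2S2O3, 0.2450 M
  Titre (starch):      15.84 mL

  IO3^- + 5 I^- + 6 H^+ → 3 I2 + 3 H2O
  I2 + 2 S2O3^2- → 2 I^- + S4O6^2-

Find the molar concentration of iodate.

0.03196 M

n(S2O3^2-) = 0.01584 × 0.2450 = 3.881 × 10^-3 mol
n(I2) = n(S2O3^2-)/2 = 1.940 × 10^-3 mol
From the 1:3 ratio, n(IO3^-) in the aliquot = 1/3 × 1.940 × 10^-3 = 6.468 × 10^-4 mol
[IO3^-] = 6.468 × 10^-4 / 0.02024 = 0.03196 mol/L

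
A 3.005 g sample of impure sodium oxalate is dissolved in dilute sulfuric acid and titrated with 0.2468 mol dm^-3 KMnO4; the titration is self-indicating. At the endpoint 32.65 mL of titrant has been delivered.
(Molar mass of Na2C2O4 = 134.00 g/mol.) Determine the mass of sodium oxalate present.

2 MnO4^- + 5 C2O4^2- + 16 H^+ → 2 Mn^2+ + 10 CO2 + 8 H2O
n(KMnO4) = 0.03265 L × 0.2468 mol/L = 8.058 × 10^-3 mol
From the 5:2 ratio, n(Na2C2O4) = 5/2 × 8.058 × 10^-3 = 0.02015 mol
mass of Na2C2O4 = 0.02015 × 134.00 g/mol = 2.699 g

2.699 g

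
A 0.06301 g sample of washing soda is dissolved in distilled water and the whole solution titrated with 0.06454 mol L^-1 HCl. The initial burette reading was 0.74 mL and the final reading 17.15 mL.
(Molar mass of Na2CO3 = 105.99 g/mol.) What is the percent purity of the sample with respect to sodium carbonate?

Na2CO3 + 2 HCl → 2 NaCl + H2O + CO2
n(HCl) = 0.01641 L × 0.06454 mol/L = 1.059 × 10^-3 mol
From the 1:2 ratio, n(Na2CO3) = 1/2 × 1.059 × 10^-3 = 5.296 × 10^-4 mol
mass of Na2CO3 = 5.296 × 10^-4 × 105.99 g/mol = 0.05613 g
% Na2CO3 = 0.05613 / 0.06301 × 100 = 89.08 %

89.08 %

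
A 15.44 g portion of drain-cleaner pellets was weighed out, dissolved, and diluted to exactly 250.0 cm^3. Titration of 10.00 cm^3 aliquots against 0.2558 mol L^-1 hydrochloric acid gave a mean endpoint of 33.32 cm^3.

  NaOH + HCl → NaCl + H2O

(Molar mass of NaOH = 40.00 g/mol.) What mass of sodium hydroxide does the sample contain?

8.523 g

n(HCl) per titration = 0.03332 × 0.2558 = 8.523 × 10^-3 mol
n(NaOH) in each aliquot = 8.523 × 10^-3 mol (1:1 ratio)
n(NaOH) in the whole flask = 8.523 × 10^-3 × 250.0/10.00 = 0.2131 mol
mass of NaOH = 0.2131 × 40.00 = 8.523 g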